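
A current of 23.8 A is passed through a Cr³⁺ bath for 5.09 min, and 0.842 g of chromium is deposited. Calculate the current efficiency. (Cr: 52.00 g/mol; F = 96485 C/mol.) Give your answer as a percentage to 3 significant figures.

Q = 23.8 × 305.4 = 7269 C
n(e⁻) = 7269 / 96485 = 0.07534 mol
Cr³⁺ + 3e⁻ → Cr, so theoretical n(Cr) = 0.02511 mol → 1.306 g
Efficiency = 0.842 / 1.306 = 0.6447 = 64.5%

64.5%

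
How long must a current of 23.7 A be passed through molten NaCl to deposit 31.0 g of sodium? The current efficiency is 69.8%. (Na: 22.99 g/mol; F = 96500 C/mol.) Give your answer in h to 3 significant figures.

n(Na) = 31.0 / 22.99 = 1.348 mol
Na⁺ + e⁻ → Na, so n(e⁻) = 1.348 mol
Q = 1.348 × 96500 / 0.698 = 1.864×10^5 C
t = Q / I = 1.864×10^5 / 23.7 = 7865 s = 2.18 h

2.18 h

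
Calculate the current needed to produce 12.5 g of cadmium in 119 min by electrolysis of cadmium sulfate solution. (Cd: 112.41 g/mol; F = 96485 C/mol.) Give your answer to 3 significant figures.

3.01 A

n(Cd) = 12.5 / 112.41 = 0.1112 mol
Cd²⁺ + 2e⁻ → Cd, so n(e⁻) = 2 × 0.1112 = 0.2224 mol
Q = 0.2224 × 96485 = 21460 C
I = Q / t = 21460 / 7140 s = 3.01 A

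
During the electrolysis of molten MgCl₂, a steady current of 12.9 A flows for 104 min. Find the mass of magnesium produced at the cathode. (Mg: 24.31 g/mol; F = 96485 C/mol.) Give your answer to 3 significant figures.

Q = It = 12.9 × 6240 = 80500 C
n(e⁻) = Q/F = 80500/96485 = 0.8343 mol
Mg²⁺ + 2e⁻ → Mg, so n(Mg) = 0.8343 / 2 = 0.4172 mol
m = 0.4172 × 24.31 = 10.1 g

10.1 g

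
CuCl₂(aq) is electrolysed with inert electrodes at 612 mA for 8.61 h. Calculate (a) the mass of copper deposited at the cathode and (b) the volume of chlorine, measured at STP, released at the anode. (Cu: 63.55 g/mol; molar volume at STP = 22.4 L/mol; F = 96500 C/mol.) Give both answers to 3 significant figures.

6.25 g Cu; 2.20 L Cl₂

Q = 0.612 × 30996 = 18970 C; n(e⁻) = 18970 / 96500 = 0.1966 mol
Cathode: Cu²⁺ + 2e⁻ → Cu → n(Cu) = 0.1966/2 = 0.09830 mol → 6.25 g
Anode: 2Cl⁻ → Cl₂ + 2e⁻ → n(Cl₂) = 0.1966/2 = 0.09830 mol → 2.20 L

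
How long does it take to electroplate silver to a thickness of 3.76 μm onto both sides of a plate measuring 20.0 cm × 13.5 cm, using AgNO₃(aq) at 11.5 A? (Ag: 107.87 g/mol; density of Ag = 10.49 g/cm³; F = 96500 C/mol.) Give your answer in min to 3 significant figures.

Plated area = 2 × 20.0 × 13.5 = 540.0 cm²
Volume = 540.0 × 3.76×10⁻⁴ cm = 0.2030 cm³
m(Ag) = 0.2030 × 10.49 = 2.129 g
n(Ag) = 2.129 / 107.87 = 0.01974 mol; n(e⁻) = 0.01974 mol
Q = 0.01974 × 96500 = 1905 C
t = 1905 / 11.5 = 165.7 s = 2.76 min

2.76 min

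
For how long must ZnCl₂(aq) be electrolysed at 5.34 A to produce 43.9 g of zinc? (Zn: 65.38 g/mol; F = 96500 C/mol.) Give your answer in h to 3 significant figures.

6.74 h

n(Zn) = 43.9 / 65.38 = 0.6715 mol
Zn²⁺ + 2e⁻ → Zn, so n(e⁻) = 2 × 0.6715 = 1.343 mol
Q = 1.343 × 96500 = 1.296×10^5 C
t = Q / I = 1.296×10^5 / 5.34 = 24270 s = 6.74 h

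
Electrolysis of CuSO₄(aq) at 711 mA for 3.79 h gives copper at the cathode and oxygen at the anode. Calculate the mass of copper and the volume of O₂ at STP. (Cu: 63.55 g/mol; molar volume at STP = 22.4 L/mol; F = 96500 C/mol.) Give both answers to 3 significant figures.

Q = 0.711 × 13644 = 9701 C; n(e⁻) = 9701 / 96500 = 0.1005 mol
Cathode: Cu²⁺ + 2e⁻ → Cu → n(Cu) = 0.1005/2 = 0.05025 mol → 3.19 g
Anode: 2H₂O → O₂ + 4H⁺ + 4e⁻ → n(O₂) = 0.1005/4 = 0.02513 mol → 0.563 L

3.19 g Cu; 0.563 L O₂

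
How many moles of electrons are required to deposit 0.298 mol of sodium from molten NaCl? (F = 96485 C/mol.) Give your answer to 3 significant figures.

0.298 mol

Na⁺ + e⁻ → Na, so n(e⁻) = 1 × 0.298 = 0.2980 mol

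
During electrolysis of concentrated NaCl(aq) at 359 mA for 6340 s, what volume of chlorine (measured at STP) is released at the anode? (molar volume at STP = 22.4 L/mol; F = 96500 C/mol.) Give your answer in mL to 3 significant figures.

Q = 0.359 A × 6340 s = 2276 C
n(e⁻) = Q/F = 2276/96500 = 0.02359 mol
2Cl⁻ → Cl₂ + 2e⁻, so n(Cl₂) = 0.02359 / 2 = 0.01180 mol
V = 0.01180 × 22.4 = 0.2643 L
= 264 mL

264 mL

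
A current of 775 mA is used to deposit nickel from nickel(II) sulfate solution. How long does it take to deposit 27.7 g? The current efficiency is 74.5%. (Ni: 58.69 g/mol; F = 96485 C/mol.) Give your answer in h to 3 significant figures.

43.8 h

n(Ni) = 27.7 / 58.69 = 0.4720 mol
Ni²⁺ + 2e⁻ → Ni, so n(e⁻) = 2 × 0.4720 = 0.9440 mol
Q = 0.9440 × 96485 / 0.745 = 1.223×10^5 C
t = Q / I = 1.223×10^5 / 0.775 = 1.578×10^5 s = 43.8 h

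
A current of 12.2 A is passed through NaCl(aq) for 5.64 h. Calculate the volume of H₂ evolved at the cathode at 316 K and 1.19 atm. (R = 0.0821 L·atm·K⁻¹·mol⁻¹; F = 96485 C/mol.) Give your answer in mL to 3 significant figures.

28000 mL

Q = 12.2 A × 20304 s = 2.477×10^5 C
n(e⁻) = 2.477×10^5 / 96485 = 2.567 mol
2H⁺ + 2e⁻ → H₂, so n(H₂) = 2.567 / 2 = 1.284 mol
V = nRT/P = 1.284 × 0.0821 × 316 / 1.19 = 27.99 L
= 28000 mL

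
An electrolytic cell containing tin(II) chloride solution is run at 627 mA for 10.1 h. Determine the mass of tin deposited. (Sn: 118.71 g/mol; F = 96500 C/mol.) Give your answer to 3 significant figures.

Q = 0.627 A × 36360 s = 22800 C
n(e⁻) = Q/F = 22800/96500 = 0.2363 mol
Sn²⁺ + 2e⁻ → Sn, so n(Sn) = 0.2363 / 2 = 0.1182 mol
m = 0.1182 × 118.71 = 14.0 g

14.0 g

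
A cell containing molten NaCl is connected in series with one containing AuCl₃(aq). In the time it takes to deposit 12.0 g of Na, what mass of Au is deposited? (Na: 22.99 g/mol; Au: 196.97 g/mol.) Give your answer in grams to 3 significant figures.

34.3 g

n(Na) = 12.0 / 22.99 = 0.5220 mol
Na⁺ + e⁻ → Na, so n(e⁻) = 0.5220 mol
The cells are in series, so the same charge (and hence the same n(e⁻) = 0.5220 mol) passes through both.
Au³⁺ + 3e⁻ → Au, so n(Au) = 0.5220 / 3 = 0.1740 mol
m(Au) = 0.1740 × 196.97 = 34.3 g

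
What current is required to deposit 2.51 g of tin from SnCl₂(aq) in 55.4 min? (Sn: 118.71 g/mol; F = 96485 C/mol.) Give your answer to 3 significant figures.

1.23 A

n(Sn) = 2.51 / 118.71 = 0.02114 mol
Sn²⁺ + 2e⁻ → Sn, so n(e⁻) = 2 × 0.02114 = 0.04228 mol
Q = 0.04228 × 96485 = 4079 C
I = Q / t = 4079 / 3324 s = 1.23 A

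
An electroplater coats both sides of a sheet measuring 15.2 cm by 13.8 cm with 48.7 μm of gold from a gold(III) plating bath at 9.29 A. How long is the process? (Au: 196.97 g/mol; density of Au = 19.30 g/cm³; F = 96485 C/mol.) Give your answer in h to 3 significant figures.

1.73 h

Plated area = 2 × 15.2 × 13.8 = 419.5 cm²
Volume = 419.5 × 48.7×10⁻⁴ cm = 2.043 cm³
m(Au) = 2.043 × 19.30 = 39.43 g
n(Au) = 39.43 / 196.97 = 0.2002 mol; n(e⁻) = 3 × 0.2002 = 0.6006 mol
Q = 0.6006 × 96485 = 57950 C
t = 57950 / 9.29 = 6238 s = 1.73 h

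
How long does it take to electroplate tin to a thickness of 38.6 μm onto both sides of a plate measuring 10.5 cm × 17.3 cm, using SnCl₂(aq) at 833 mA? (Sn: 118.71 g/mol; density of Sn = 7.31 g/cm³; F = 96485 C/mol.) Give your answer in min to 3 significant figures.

333 min

Plated area = 2 × 10.5 × 17.3 = 363.3 cm²
Volume = 363.3 × 38.6×10⁻⁴ cm = 1.402 cm³
m(Sn) = 1.402 × 7.31 = 10.25 g
n(Sn) = 10.25 / 118.71 = 0.08634 mol; n(e⁻) = 2 × 0.08634 = 0.1727 mol
Q = 0.1727 × 96485 = 16660 C
t = 16660 / 0.833 = 20000 s = 333 min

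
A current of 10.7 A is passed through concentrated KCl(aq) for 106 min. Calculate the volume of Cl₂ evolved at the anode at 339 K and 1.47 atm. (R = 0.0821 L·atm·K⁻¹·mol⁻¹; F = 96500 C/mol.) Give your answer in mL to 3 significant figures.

6680 mL

Q = 10.7 A × 6360 s = 68050 C
n(e⁻) = 68050 / 96500 = 0.7052 mol
2Cl⁻ → Cl₂ + 2e⁻, so n(Cl₂) = 0.7052 / 2 = 0.3526 mol
V = nRT/P = 0.3526 × 0.0821 × 339 / 1.47 = 6.676 L
= 6680 mL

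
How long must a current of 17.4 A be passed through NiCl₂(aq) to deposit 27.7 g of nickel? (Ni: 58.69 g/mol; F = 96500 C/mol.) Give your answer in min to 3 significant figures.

n(Ni) = 27.7 / 58.69 = 0.4720 mol
Ni²⁺ + 2e⁻ → Ni, so n(e⁻) = 2 × 0.4720 = 0.9440 mol
Q = 0.9440 × 96500 = 91100 C
t = Q / I = 91100 / 17.4 = 5236 s = 87.3 min

87.3 min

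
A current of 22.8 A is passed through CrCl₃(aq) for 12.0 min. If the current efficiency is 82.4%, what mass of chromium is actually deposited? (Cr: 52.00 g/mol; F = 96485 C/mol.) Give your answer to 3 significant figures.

2.43 g

Q = 22.8 × 720 = 16420 C
n(e⁻) = 16420 / 96485 = 0.1702 mol
Cr³⁺ + 3e⁻ → Cr, so theoretical m(Cr) = 0.05673 × 52.00 = 2.950 g
Actual mass = 82.4% × 2.950 = 2.43 g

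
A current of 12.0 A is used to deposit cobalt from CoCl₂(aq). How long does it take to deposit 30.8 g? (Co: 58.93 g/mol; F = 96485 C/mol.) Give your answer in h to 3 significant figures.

2.33 h

n(Co) = 30.8 / 58.93 = 0.5227 mol
Co²⁺ + 2e⁻ → Co, so n(e⁻) = 2 × 0.5227 = 1.045 mol
Q = 1.045 × 96485 = 1.008×10^5 C
t = Q / I = 1.008×10^5 / 12.0 = 8400 s = 2.33 h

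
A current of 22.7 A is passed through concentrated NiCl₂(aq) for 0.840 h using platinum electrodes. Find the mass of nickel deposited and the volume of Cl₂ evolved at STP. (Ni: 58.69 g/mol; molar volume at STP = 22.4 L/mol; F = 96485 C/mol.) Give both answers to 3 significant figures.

Q = 22.7 × 3024 = 68640 C; n(e⁻) = 68640 / 96485 = 0.7114 mol
Cathode: Ni²⁺ + 2e⁻ → Ni → n(Ni) = 0.7114/2 = 0.3557 mol → 20.9 g
Anode: 2Cl⁻ → Cl₂ + 2e⁻ → n(Cl₂) = 0.7114/2 = 0.3557 mol → 7.97 L

20.9 g Ni; 7.97 L Cl₂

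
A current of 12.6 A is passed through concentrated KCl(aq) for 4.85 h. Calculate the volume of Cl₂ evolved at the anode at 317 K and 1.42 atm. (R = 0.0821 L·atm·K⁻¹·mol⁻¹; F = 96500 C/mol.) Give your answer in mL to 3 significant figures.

20900 mL

Charge passed = 12.6 × 17460 = 2.200×10^5 C
n(e⁻) = 2.200×10^5 / 96500 = 2.280 mol
2Cl⁻ → Cl₂ + 2e⁻, so n(Cl₂) = 2.280 / 2 = 1.140 mol
V = nRT/P = 1.140 × 0.0821 × 317 / 1.42 = 20.89 L
= 20900 mL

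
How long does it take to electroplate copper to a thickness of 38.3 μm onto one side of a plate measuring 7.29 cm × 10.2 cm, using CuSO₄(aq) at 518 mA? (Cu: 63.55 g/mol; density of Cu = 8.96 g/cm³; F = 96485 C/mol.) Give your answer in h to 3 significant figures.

Plated area = 7.29 × 10.2 = 74.36 cm²
Volume = 74.36 × 38.3×10⁻⁴ cm = 0.2848 cm³
m(Cu) = 0.2848 × 8.96 = 2.552 g
n(Cu) = 2.552 / 63.55 = 0.04016 mol; n(e⁻) = 2 × 0.04016 = 0.08032 mol
Q = 0.08032 × 96485 = 7750 C
t = 7750 / 0.518 = 14960 s = 4.16 h

4.16 h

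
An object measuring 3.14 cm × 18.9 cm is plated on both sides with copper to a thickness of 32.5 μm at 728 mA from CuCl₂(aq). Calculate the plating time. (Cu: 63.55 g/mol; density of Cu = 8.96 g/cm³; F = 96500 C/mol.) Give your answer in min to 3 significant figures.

Plated area = 2 × 3.14 × 18.9 = 118.7 cm²
Volume = 118.7 × 32.5×10⁻⁴ cm = 0.3858 cm³
m(Cu) = 0.3858 × 8.96 = 3.457 g
n(Cu) = 3.457 / 63.55 = 0.05440 mol; n(e⁻) = 2 × 0.05440 = 0.1088 mol
Q = 0.1088 × 96500 = 10500 C
t = 10500 / 0.728 = 14420 s = 240 min

240 min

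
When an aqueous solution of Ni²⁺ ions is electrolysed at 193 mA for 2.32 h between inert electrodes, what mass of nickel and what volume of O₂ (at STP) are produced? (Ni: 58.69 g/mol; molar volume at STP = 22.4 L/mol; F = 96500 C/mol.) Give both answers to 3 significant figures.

0.490 g Ni; 0.0935 L O₂

Q = 0.193 × 8352 = 1612 C; n(e⁻) = 1612 / 96500 = 0.01670 mol
Cathode: Ni²⁺ + 2e⁻ → Ni → n(Ni) = 0.01670/2 = 0.008350 mol → 0.490 g
Anode: 2H₂O → O₂ + 4H⁺ + 4e⁻ → n(O₂) = 0.01670/4 = 0.004175 mol → 0.0935 L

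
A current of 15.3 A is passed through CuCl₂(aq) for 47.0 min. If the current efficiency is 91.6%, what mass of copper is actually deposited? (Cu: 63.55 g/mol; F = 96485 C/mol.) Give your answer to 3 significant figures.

Q = 15.3 × 2820 = 43150 C
n(e⁻) = 43150 / 96485 = 0.4472 mol
Cu²⁺ + 2e⁻ → Cu, so theoretical m(Cu) = 0.2236 × 63.55 = 14.21 g
Actual mass = 91.6% × 14.21 = 13.0 g

13.0 g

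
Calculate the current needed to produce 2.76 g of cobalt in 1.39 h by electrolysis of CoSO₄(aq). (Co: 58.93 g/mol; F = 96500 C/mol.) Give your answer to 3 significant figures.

1.81 A

n(Co) = 2.76 / 58.93 = 0.04684 mol
Co²⁺ + 2e⁻ → Co, so n(e⁻) = 2 × 0.04684 = 0.09368 mol
Q = 0.09368 × 96500 = 9040 C
I = Q / t = 9040 / 5004 s = 1.81 A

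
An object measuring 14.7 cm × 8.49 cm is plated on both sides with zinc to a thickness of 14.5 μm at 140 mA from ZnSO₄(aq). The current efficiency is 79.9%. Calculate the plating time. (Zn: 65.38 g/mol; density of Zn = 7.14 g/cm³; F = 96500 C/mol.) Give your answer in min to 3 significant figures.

1140 min

Plated area = 2 × 14.7 × 8.49 = 249.6 cm²
Volume = 249.6 × 14.5×10⁻⁴ cm = 0.3619 cm³
m(Zn) = 0.3619 × 7.14 = 2.584 g
n(Zn) = 2.584 / 65.38 = 0.03952 mol; n(e⁻) = 2 × 0.03952 = 0.07904 mol
Q = 0.07904 × 96500 / 0.799 = 9546 C
t = 9546 / 0.140 = 68190 s = 1140 min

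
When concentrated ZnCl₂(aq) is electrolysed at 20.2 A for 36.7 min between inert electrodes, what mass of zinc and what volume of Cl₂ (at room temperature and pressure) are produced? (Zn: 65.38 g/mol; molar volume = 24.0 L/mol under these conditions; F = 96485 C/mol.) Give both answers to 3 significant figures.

15.1 g Zn; 5.53 L Cl₂

Q = 20.2 × 2202 = 44480 C; n(e⁻) = 44480 / 96485 = 0.4610 mol
Cathode: Zn²⁺ + 2e⁻ → Zn → n(Zn) = 0.4610/2 = 0.2305 mol → 15.1 g
Anode: 2Cl⁻ → Cl₂ + 2e⁻ → n(Cl₂) = 0.4610/2 = 0.2305 mol → 5.53 L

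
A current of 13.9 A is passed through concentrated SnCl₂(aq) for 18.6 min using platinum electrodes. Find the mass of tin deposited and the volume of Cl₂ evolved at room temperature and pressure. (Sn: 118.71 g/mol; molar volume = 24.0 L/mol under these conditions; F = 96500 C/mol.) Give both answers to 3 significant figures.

9.54 g Sn; 1.93 L Cl₂

Q = 13.9 × 1116 = 15510 C; n(e⁻) = 15510 / 96500 = 0.1607 mol
Cathode: Sn²⁺ + 2e⁻ → Sn → n(Sn) = 0.1607/2 = 0.08035 mol → 9.54 g
Anode: 2Cl⁻ → Cl₂ + 2e⁻ → n(Cl₂) = 0.1607/2 = 0.08035 mol → 1.93 L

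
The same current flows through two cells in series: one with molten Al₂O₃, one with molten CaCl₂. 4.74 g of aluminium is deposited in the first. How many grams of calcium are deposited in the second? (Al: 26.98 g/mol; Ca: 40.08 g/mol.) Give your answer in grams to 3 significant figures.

n(Al) = 4.74 / 26.98 = 0.1757 mol
Al³⁺ + 3e⁻ → Al, so n(e⁻) = 3 × 0.1757 = 0.5271 mol
The cells are in series, so the same charge (and hence the same n(e⁻) = 0.5271 mol) passes through both.
Ca²⁺ + 2e⁻ → Ca, so n(Ca) = 0.5271 / 2 = 0.2636 mol
m(Ca) = 0.2636 × 40.08 = 10.6 g

10.6 g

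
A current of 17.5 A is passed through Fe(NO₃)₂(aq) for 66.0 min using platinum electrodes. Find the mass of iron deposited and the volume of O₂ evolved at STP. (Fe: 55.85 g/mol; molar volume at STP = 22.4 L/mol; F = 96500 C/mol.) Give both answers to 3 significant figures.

Q = 17.5 × 3960 = 69300 C; n(e⁻) = 69300 / 96500 = 0.7181 mol
Cathode: Fe²⁺ + 2e⁻ → Fe → n(Fe) = 0.7181/2 = 0.3591 mol → 20.1 g
Anode: 2H₂O → O₂ + 4H⁺ + 4e⁻ → n(O₂) = 0.7181/4 = 0.1795 mol → 4.02 L

20.1 g Fe; 4.02 L O₂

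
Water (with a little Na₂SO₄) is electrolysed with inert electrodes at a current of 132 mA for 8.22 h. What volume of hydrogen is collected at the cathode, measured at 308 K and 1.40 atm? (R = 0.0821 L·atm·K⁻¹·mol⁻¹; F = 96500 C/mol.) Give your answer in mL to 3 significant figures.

Q = 0.132 A × 29592 s = 3906 C
n(e⁻) = Q/F = 3906/96500 = 0.04048 mol
2H⁺ + 2e⁻ → H₂, so n(H₂) = 0.04048 / 2 = 0.02024 mol
V = nRT/P = 0.02024 × 0.0821 × 308 / 1.40 = 0.3656 L
= 366 mL

366 mL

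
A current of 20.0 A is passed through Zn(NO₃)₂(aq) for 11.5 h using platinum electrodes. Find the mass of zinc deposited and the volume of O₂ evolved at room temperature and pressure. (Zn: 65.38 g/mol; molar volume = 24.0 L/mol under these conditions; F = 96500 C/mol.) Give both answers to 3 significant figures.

280 g Zn; 51.5 L O₂

Q = 20.0 × 41400 = 8.280×10^5 C; n(e⁻) = 8.280×10^5 / 96500 = 8.580 mol
Cathode: Zn²⁺ + 2e⁻ → Zn → n(Zn) = 8.580/2 = 4.290 mol → 280 g
Anode: 2H₂O → O₂ + 4H⁺ + 4e⁻ → n(O₂) = 8.580/4 = 2.145 mol → 51.5 L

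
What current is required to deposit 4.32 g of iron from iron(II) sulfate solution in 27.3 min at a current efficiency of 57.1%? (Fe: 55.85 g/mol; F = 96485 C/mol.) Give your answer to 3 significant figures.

n(Fe) = 4.32 / 55.85 = 0.07735 mol
Fe²⁺ + 2e⁻ → Fe, so n(e⁻) = 2 × 0.07735 = 0.1547 mol
Q = 0.1547 × 96485 / 0.571 = 26140 C
I = Q / t = 26140 / 1638 s = 16.0 A

16.0 A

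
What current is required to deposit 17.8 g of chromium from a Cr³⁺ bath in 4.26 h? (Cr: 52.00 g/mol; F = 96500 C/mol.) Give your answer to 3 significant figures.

6.46 A

n(Cr) = 17.8 / 52.00 = 0.3423 mol
Cr³⁺ + 3e⁻ → Cr, so n(e⁻) = 3 × 0.3423 = 1.027 mol
Q = 1.027 × 96500 = 99110 C
I = Q / t = 99110 / 15336 s = 6.46 A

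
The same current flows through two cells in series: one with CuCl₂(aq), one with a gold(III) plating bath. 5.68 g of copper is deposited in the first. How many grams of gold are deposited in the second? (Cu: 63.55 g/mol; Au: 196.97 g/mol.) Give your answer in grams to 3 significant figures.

11.7 g

n(Cu) = 5.68 / 63.55 = 0.08938 mol
Cu²⁺ + 2e⁻ → Cu, so n(e⁻) = 2 × 0.08938 = 0.1788 mol
Same current for the same time ⇒ same n(e⁻) = 0.1788 mol in both cells.
Au³⁺ + 3e⁻ → Au, so n(Au) = 0.1788 / 3 = 0.05960 mol
m(Au) = 0.05960 × 196.97 = 11.7 g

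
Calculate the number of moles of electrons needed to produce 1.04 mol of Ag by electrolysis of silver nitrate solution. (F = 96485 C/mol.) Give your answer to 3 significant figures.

Ag⁺ + e⁻ → Ag, so n(e⁻) = 1 × 1.04 = 1.040 mol

1.04 mol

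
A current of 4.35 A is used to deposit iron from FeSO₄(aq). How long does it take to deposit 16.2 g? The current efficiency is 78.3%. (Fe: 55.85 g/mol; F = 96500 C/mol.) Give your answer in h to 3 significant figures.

n(Fe) = 16.2 / 55.85 = 0.2901 mol
Fe²⁺ + 2e⁻ → Fe, so n(e⁻) = 2 × 0.2901 = 0.5802 mol
Q = 0.5802 × 96500 / 0.783 = 71510 C
t = Q / I = 71510 / 4.35 = 16440 s = 4.57 h

4.57 h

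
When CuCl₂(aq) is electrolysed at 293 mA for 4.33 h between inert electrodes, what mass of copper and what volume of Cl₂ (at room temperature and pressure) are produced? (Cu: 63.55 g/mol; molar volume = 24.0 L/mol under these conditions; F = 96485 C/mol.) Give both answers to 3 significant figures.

Q = 0.293 × 15588 = 4567 C; n(e⁻) = 4567 / 96485 = 0.04733 mol
Cathode: Cu²⁺ + 2e⁻ → Cu → n(Cu) = 0.04733/2 = 0.02367 mol → 1.50 g
Anode: 2Cl⁻ → Cl₂ + 2e⁻ → n(Cl₂) = 0.04733/2 = 0.02367 mol → 0.568 L

1.50 g Cu; 0.568 L Cl₂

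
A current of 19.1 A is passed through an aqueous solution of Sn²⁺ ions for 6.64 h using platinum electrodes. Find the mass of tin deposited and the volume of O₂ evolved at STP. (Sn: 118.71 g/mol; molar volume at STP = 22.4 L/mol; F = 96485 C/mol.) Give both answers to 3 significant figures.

281 g Sn; 26.5 L O₂

Q = 19.1 × 23904 = 4.566×10^5 C; n(e⁻) = 4.566×10^5 / 96485 = 4.732 mol
Cathode: Sn²⁺ + 2e⁻ → Sn → n(Sn) = 4.732/2 = 2.366 mol → 281 g
Anode: 2H₂O → O₂ + 4H⁺ + 4e⁻ → n(O₂) = 4.732/4 = 1.183 mol → 26.5 L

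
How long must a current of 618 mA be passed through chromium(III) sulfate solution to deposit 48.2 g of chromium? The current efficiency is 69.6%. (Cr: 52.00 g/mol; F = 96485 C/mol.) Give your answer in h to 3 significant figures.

173 h

n(Cr) = 48.2 / 52.00 = 0.9269 mol
Cr³⁺ + 3e⁻ → Cr, so n(e⁻) = 3 × 0.9269 = 2.781 mol
Q = 2.781 × 96485 / 0.696 = 3.855×10^5 C
t = Q / I = 3.855×10^5 / 0.618 = 6.238×10^5 s = 173 h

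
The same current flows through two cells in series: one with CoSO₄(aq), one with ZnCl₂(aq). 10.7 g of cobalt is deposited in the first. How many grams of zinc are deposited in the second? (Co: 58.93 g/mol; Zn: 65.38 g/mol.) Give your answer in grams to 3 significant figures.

11.9 g

n(Co) = 10.7 / 58.93 = 0.1816 mol
Co²⁺ + 2e⁻ → Co, so n(e⁻) = 2 × 0.1816 = 0.3632 mol
Same current for the same time ⇒ same n(e⁻) = 0.3632 mol in both cells.
Zn²⁺ + 2e⁻ → Zn, so n(Zn) = 0.3632 / 2 = 0.1816 mol
m(Zn) = 0.1816 × 65.38 = 11.9 g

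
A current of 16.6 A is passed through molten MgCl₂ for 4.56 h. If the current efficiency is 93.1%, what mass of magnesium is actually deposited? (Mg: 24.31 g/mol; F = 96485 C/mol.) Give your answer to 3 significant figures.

Q = 16.6 × 16416 = 2.725×10^5 C
n(e⁻) = 2.725×10^5 / 96485 = 2.824 mol
Mg²⁺ + 2e⁻ → Mg, so theoretical m(Mg) = 1.412 × 24.31 = 34.33 g
Actual mass = 93.1% × 34.33 = 32.0 g

32.0 g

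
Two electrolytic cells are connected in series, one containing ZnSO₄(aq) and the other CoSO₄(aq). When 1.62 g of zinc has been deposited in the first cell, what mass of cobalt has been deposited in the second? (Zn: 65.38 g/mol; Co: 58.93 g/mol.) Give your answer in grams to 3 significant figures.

1.46 g

n(Zn) = 1.62 / 65.38 = 0.02478 mol
Zn²⁺ + 2e⁻ → Zn, so n(e⁻) = 2 × 0.02478 = 0.04956 mol
In series, the same 0.04956 mol of electrons flows through the second cell.
Co²⁺ + 2e⁻ → Co, so n(Co) = 0.04956 / 2 = 0.02478 mol
m(Co) = 0.02478 × 58.93 = 1.46 g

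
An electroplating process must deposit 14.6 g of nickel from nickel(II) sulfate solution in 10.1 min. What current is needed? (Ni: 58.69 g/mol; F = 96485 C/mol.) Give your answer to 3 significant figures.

79.2 A

n(Ni) = 14.6 / 58.69 = 0.2488 mol
Ni²⁺ + 2e⁻ → Ni, so n(e⁻) = 2 × 0.2488 = 0.4976 mol
Q = 0.4976 × 96485 = 48010 C
I = Q / t = 48010 / 606 s = 79.2 A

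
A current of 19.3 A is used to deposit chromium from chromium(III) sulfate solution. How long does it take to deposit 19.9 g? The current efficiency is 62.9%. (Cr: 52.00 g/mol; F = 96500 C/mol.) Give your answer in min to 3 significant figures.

152 min

n(Cr) = 19.9 / 52.00 = 0.3827 mol
Cr³⁺ + 3e⁻ → Cr, so n(e⁻) = 3 × 0.3827 = 1.148 mol
Q = 1.148 × 96500 / 0.629 = 1.761×10^5 C
t = Q / I = 1.761×10^5 / 19.3 = 9124 s = 152 min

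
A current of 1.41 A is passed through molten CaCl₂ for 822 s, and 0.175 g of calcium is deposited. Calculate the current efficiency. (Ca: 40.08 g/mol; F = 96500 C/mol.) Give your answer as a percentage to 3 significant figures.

72.7%

Q = 1.41 × 822 = 1159 C
n(e⁻) = 1159 / 96500 = 0.01201 mol
Ca²⁺ + 2e⁻ → Ca, so theoretical n(Ca) = 0.006005 mol → 0.2407 g
Efficiency = 0.175 / 0.2407 = 0.7270 = 72.7%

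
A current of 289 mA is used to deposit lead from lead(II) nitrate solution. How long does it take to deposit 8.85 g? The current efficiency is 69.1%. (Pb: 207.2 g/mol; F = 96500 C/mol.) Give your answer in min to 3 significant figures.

688 min

n(Pb) = 8.85 / 207.2 = 0.04271 mol
Pb²⁺ + 2e⁻ → Pb, so n(e⁻) = 2 × 0.04271 = 0.08542 mol
Q = 0.08542 × 96500 / 0.691 = 11930 C
t = Q / I = 11930 / 0.289 = 41280 s = 688 min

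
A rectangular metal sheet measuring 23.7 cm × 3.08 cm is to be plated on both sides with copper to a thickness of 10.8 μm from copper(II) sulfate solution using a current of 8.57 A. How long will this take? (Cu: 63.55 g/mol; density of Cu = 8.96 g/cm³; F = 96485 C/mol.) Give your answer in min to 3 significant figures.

Plated area = 2 × 23.7 × 3.08 = 146.0 cm²
Volume = 146.0 × 10.8×10⁻⁴ cm = 0.1577 cm³
m(Cu) = 0.1577 × 8.96 = 1.413 g
n(Cu) = 1.413 / 63.55 = 0.02223 mol; n(e⁻) = 2 × 0.02223 = 0.04446 mol
Q = 0.04446 × 96485 = 4290 C
t = 4290 / 8.57 = 500.6 s = 8.34 min

8.34 min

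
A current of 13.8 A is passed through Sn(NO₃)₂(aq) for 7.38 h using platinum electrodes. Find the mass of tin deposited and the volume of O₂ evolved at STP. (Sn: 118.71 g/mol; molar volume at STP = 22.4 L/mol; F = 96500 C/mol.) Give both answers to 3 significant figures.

226 g Sn; 21.3 L O₂

Q = 13.8 × 26568 = 3.666×10^5 C; n(e⁻) = 3.666×10^5 / 96500 = 3.799 mol
Cathode: Sn²⁺ + 2e⁻ → Sn → n(Sn) = 3.799/2 = 1.900 mol → 226 g
Anode: 2H₂O → O₂ + 4H⁺ + 4e⁻ → n(O₂) = 3.799/4 = 0.9498 mol → 21.3 L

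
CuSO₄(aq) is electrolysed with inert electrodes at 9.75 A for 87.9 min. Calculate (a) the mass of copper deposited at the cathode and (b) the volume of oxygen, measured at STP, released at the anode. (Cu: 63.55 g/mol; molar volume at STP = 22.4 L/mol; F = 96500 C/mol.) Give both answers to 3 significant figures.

16.9 g Cu; 2.98 L O₂

Q = 9.75 × 5274 = 51420 C; n(e⁻) = 51420 / 96500 = 0.5328 mol
Cathode: Cu²⁺ + 2e⁻ → Cu → n(Cu) = 0.5328/2 = 0.2664 mol → 16.9 g
Anode: 2H₂O → O₂ + 4H⁺ + 4e⁻ → n(O₂) = 0.5328/4 = 0.1332 mol → 2.98 L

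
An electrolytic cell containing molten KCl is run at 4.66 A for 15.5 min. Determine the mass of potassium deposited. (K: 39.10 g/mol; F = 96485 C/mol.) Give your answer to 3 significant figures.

1.76 g

Q = It = 4.66 × 930 = 4334 C
n(e⁻) = 4334 / 96485 = 0.04492 mol
K⁺ + e⁻ → K, so n(K) = 0.04492 mol
m = 0.04492 × 39.10 = 1.76 g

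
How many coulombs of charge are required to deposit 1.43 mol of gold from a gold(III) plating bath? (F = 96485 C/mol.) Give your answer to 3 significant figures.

Au³⁺ + 3e⁻ → Au, so n(e⁻) = 3 × 1.43 = 4.290 mol
Q = 4.290 × 96485 = 4.139×10^5 C

4.14×10^5 C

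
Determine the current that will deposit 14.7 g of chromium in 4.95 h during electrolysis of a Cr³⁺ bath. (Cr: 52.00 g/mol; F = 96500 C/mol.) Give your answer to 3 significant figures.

4.59 A

n(Cr) = 14.7 / 52.00 = 0.2827 mol
Cr³⁺ + 3e⁻ → Cr, so n(e⁻) = 3 × 0.2827 = 0.8481 mol
Q = 0.8481 × 96500 = 81840 C
I = Q / t = 81840 / 17820 s = 4.59 A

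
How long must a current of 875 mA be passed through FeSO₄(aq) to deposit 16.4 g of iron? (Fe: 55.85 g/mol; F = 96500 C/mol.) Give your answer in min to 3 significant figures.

n(Fe) = 16.4 / 55.85 = 0.2936 mol
Fe²⁺ + 2e⁻ → Fe, so n(e⁻) = 2 × 0.2936 = 0.5872 mol
Q = 0.5872 × 96500 = 56660 C
t = Q / I = 56660 / 0.875 = 64750 s = 1080 min

1080 min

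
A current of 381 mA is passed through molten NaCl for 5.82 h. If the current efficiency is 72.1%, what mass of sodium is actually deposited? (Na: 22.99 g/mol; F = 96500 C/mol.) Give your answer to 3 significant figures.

Q = 0.381 × 20952 = 7983 C
n(e⁻) = 7983 / 96500 = 0.08273 mol
Na⁺ + e⁻ → Na, so theoretical m(Na) = 0.08273 × 22.99 = 1.902 g
Actual mass = 72.1% × 1.902 = 1.37 g

1.37 g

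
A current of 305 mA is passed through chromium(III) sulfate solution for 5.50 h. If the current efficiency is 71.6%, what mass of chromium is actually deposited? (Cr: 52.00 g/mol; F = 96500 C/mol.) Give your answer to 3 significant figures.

Q = 0.305 × 19800 = 6039 C
n(e⁻) = 6039 / 96500 = 0.06258 mol
Cr³⁺ + 3e⁻ → Cr, so theoretical m(Cr) = 0.02086 × 52.00 = 1.085 g
Actual mass = 71.6% × 1.085 = 0.777 g

0.777 g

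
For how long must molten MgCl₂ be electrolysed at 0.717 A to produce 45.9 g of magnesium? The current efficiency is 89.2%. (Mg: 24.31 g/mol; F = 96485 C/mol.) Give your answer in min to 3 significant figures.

n(Mg) = 45.9 / 24.31 = 1.888 mol
Mg²⁺ + 2e⁻ → Mg, so n(e⁻) = 2 × 1.888 = 3.776 mol
Q = 3.776 × 96485 / 0.892 = 4.084×10^5 C
t = Q / I = 4.084×10^5 / 0.717 = 5.696×10^5 s = 9490 min

9490 min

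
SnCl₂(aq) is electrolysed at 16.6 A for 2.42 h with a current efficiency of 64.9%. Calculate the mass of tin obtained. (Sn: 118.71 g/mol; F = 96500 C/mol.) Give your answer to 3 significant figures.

57.7 g

Q = 16.6 × 8712 = 1.446×10^5 C
n(e⁻) = 1.446×10^5 / 96500 = 1.498 mol
Sn²⁺ + 2e⁻ → Sn, so theoretical m(Sn) = 0.7490 × 118.71 = 88.91 g
Actual mass = 64.9% × 88.91 = 57.7 g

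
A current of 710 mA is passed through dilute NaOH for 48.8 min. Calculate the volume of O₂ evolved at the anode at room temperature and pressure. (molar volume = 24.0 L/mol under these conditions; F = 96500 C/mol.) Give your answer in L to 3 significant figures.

0.129 L

Q = It = 0.710 × 2928 = 2079 C
n(e⁻) = 2079 / 96500 = 0.02154 mol
2H₂O → O₂ + 4H⁺ + 4e⁻, so n(O₂) = 0.02154 / 4 = 0.005385 mol
V = 0.005385 × 24.0 = 0.1292 L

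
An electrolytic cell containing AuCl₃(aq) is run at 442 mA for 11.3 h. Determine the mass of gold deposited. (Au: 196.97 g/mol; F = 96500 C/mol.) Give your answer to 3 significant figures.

Q = It = 0.442 × 40680 = 17980 C
n(e⁻) = 17980 / 96500 = 0.1863 mol
Au³⁺ + 3e⁻ → Au, so n(Au) = 0.1863 / 3 = 0.06210 mol
m = 0.06210 × 196.97 = 12.2 g

12.2 g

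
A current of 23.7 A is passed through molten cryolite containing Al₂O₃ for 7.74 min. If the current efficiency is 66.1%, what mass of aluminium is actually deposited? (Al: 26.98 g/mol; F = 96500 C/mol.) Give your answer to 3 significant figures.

Q = 23.7 × 464.4 = 11010 C
n(e⁻) = 11010 / 96500 = 0.1141 mol
Al³⁺ + 3e⁻ → Al, so theoretical m(Al) = 0.03803 × 26.98 = 1.026 g
Actual mass = 66.1% × 1.026 = 0.678 g

0.678 g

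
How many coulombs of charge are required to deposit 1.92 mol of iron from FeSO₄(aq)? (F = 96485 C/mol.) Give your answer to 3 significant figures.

Fe²⁺ + 2e⁻ → Fe, so n(e⁻) = 2 × 1.92 = 3.840 mol
Q = 3.840 × 96485 = 3.705×10^5 C

3.71×10^5 C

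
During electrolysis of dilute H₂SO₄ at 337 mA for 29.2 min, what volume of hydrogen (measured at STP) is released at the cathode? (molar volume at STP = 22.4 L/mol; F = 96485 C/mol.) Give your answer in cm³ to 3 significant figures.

Q = 0.337 A × 1752 s = 590.4 C
n(e⁻) = Q/F = 590.4/96485 = 0.006119 mol
2H⁺ + 2e⁻ → H₂, so n(H₂) = 0.006119 / 2 = 0.003060 mol
V = 0.003060 × 22.4 = 0.06854 L
= 68.5 cm³

68.5 cm³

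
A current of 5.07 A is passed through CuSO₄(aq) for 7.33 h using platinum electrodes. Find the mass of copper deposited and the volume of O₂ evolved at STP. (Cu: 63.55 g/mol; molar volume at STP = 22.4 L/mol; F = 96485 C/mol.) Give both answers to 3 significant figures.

Q = 5.07 × 26388 = 1.338×10^5 C; n(e⁻) = 1.338×10^5 / 96485 = 1.387 mol
Cathode: Cu²⁺ + 2e⁻ → Cu → n(Cu) = 1.387/2 = 0.6935 mol → 44.1 g
Anode: 2H₂O → O₂ + 4H⁺ + 4e⁻ → n(O₂) = 1.387/4 = 0.3468 mol → 7.77 L

44.1 g Cu; 7.77 L O₂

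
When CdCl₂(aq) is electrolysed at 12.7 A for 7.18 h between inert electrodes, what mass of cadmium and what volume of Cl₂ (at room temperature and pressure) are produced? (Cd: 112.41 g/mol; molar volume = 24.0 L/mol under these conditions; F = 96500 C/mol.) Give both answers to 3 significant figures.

Q = 12.7 × 25848 = 3.283×10^5 C; n(e⁻) = 3.283×10^5 / 96500 = 3.402 mol
Cathode: Cd²⁺ + 2e⁻ → Cd → n(Cd) = 3.402/2 = 1.701 mol → 191 g
Anode: 2Cl⁻ → Cl₂ + 2e⁻ → n(Cl₂) = 3.402/2 = 1.701 mol → 40.8 L

191 g Cd; 40.8 L Cl₂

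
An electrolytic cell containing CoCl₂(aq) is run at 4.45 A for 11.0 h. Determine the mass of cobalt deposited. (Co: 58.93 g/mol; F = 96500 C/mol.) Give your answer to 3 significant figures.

53.8 g

Charge passed = 4.45 × 39600 = 1.762×10^5 C
n(e⁻) = Q/F = 1.762×10^5/96500 = 1.826 mol
Co²⁺ + 2e⁻ → Co, so n(Co) = 1.826 / 2 = 0.9130 mol
m = 0.9130 × 58.93 = 53.8 g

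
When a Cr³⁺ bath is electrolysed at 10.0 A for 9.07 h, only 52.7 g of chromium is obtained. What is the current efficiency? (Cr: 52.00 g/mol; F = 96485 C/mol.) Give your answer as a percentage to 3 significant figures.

Q = 10.0 × 32652 = 3.265×10^5 C
n(e⁻) = 3.265×10^5 / 96485 = 3.384 mol
Cr³⁺ + 3e⁻ → Cr, so theoretical n(Cr) = 1.128 mol → 58.66 g
Efficiency = 52.7 / 58.66 = 0.8984 = 89.8%

89.8%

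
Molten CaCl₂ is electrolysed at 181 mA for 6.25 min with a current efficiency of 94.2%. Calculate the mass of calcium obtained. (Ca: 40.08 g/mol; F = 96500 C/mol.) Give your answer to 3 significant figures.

0.0133 g

Q = 0.181 × 375 = 67.88 C
n(e⁻) = 67.88 / 96500 = 7.034×10^-4 mol
Ca²⁺ + 2e⁻ → Ca, so theoretical m(Ca) = 3.517×10^-4 × 40.08 = 0.01410 g
Actual mass = 94.2% × 0.01410 = 0.0133 g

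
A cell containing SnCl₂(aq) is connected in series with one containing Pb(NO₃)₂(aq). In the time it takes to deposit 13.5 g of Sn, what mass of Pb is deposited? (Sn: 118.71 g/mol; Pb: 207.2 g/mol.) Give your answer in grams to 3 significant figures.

n(Sn) = 13.5 / 118.71 = 0.1137 mol
Sn²⁺ + 2e⁻ → Sn, so n(e⁻) = 2 × 0.1137 = 0.2274 mol
Same current for the same time ⇒ same n(e⁻) = 0.2274 mol in both cells.
Pb²⁺ + 2e⁻ → Pb, so n(Pb) = 0.2274 / 2 = 0.1137 mol
m(Pb) = 0.1137 × 207.2 = 23.6 g

23.6 g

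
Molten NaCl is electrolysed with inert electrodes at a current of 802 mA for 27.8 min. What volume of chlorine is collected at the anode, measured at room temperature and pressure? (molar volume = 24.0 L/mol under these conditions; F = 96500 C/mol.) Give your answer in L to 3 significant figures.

0.166 L

Q = 0.802 A × 1668 s = 1338 C
n(e⁻) = Q/F = 1338/96500 = 0.01387 mol
2Cl⁻ → Cl₂ + 2e⁻, so n(Cl₂) = 0.01387 / 2 = 0.006935 mol
V = 0.006935 × 24.0 = 0.1664 L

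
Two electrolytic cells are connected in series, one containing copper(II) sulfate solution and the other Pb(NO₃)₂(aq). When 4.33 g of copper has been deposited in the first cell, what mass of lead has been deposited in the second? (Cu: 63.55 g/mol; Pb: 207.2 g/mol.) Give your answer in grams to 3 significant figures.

14.1 g

n(Cu) = 4.33 / 63.55 = 0.06814 mol
Cu²⁺ + 2e⁻ → Cu, so n(e⁻) = 2 × 0.06814 = 0.1363 mol
The cells are in series, so the same charge (and hence the same n(e⁻) = 0.1363 mol) passes through both.
Pb²⁺ + 2e⁻ → Pb, so n(Pb) = 0.1363 / 2 = 0.06815 mol
m(Pb) = 0.06815 × 207.2 = 14.1 g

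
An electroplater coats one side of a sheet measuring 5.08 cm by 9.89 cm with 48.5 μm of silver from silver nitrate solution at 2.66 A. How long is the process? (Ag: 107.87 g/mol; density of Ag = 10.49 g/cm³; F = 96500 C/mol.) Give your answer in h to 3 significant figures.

Plated area = 5.08 × 9.89 = 50.24 cm²
Volume = 50.24 × 48.5×10⁻⁴ cm = 0.2437 cm³
m(Ag) = 0.2437 × 10.49 = 2.556 g
n(Ag) = 2.556 / 107.87 = 0.02370 mol; n(e⁻) = 0.02370 mol
Q = 0.02370 × 96500 = 2287 C
t = 2287 / 2.66 = 859.8 s = 0.239 h

0.239 h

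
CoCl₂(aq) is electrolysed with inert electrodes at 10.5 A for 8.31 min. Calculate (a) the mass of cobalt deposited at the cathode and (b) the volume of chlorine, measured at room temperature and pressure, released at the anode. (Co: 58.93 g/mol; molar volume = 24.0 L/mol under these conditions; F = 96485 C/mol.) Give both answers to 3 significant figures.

Q = 10.5 × 498.6 = 5235 C; n(e⁻) = 5235 / 96485 = 0.05426 mol
Cathode: Co²⁺ + 2e⁻ → Co → n(Co) = 0.05426/2 = 0.02713 mol → 1.60 g
Anode: 2Cl⁻ → Cl₂ + 2e⁻ → n(Cl₂) = 0.05426/2 = 0.02713 mol → 0.651 L

1.60 g Co; 0.651 L Cl₂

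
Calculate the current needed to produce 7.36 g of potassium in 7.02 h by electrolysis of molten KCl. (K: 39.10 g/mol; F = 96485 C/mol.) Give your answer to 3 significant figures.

0.719 A

n(K) = 7.36 / 39.10 = 0.1882 mol
K⁺ + e⁻ → K, so n(e⁻) = 0.1882 mol
Q = 0.1882 × 96485 = 18160 C
I = Q / t = 18160 / 25272 s = 0.719 A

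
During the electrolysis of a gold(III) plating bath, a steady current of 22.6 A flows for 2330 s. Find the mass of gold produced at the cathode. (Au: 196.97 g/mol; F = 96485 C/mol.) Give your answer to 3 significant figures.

35.8 g

Q = It = 22.6 × 2330 = 52660 C
n(e⁻) = 52660 / 96485 = 0.5458 mol
Au³⁺ + 3e⁻ → Au, so n(Au) = 0.5458 / 3 = 0.1819 mol
m = 0.1819 × 196.97 = 35.8 g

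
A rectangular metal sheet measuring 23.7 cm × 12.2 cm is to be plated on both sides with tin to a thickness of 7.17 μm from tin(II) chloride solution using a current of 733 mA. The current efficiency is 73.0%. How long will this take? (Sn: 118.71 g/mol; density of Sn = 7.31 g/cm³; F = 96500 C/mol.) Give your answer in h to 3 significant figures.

Plated area = 2 × 23.7 × 12.2 = 578.3 cm²
Volume = 578.3 × 7.17×10⁻⁴ cm = 0.4146 cm³
m(Sn) = 0.4146 × 7.31 = 3.031 g
n(Sn) = 3.031 / 118.71 = 0.02553 mol; n(e⁻) = 2 × 0.02553 = 0.05106 mol
Q = 0.05106 × 96500 / 0.730 = 6750 C
t = 6750 / 0.733 = 9209 s = 2.56 h

2.56 h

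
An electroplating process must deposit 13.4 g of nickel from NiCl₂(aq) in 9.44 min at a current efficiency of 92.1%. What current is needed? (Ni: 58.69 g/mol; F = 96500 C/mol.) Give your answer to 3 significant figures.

84.5 A

n(Ni) = 13.4 / 58.69 = 0.2283 mol
Ni²⁺ + 2e⁻ → Ni, so n(e⁻) = 2 × 0.2283 = 0.4566 mol
Q = 0.4566 × 96500 / 0.921 = 47840 C
I = Q / t = 47840 / 566.4 s = 84.5 A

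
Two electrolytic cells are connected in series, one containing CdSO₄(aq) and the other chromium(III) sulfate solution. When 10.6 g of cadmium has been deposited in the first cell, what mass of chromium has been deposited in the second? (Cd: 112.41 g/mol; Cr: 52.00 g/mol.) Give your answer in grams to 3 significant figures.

3.27 g

n(Cd) = 10.6 / 112.41 = 0.09430 mol
Cd²⁺ + 2e⁻ → Cd, so n(e⁻) = 2 × 0.09430 = 0.1886 mol
In series, the same 0.1886 mol of electrons flows through the second cell.
Cr³⁺ + 3e⁻ → Cr, so n(Cr) = 0.1886 / 3 = 0.06287 mol
m(Cr) = 0.06287 × 52.00 = 3.27 g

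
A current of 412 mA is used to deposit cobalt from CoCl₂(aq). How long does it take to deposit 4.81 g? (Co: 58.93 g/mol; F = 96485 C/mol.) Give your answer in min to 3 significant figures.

637 min

n(Co) = 4.81 / 58.93 = 0.08162 mol
Co²⁺ + 2e⁻ → Co, so n(e⁻) = 2 × 0.08162 = 0.1632 mol
Q = 0.1632 × 96485 = 15750 C
t = Q / I = 15750 / 0.412 = 38230 s = 637 min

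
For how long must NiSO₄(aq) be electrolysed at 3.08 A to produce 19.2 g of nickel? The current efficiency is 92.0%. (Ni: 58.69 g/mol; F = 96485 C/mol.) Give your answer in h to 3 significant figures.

n(Ni) = 19.2 / 58.69 = 0.3271 mol
Ni²⁺ + 2e⁻ → Ni, so n(e⁻) = 2 × 0.3271 = 0.6542 mol
Q = 0.6542 × 96485 / 0.920 = 68610 C
t = Q / I = 68610 / 3.08 = 22280 s = 6.19 h

6.19 h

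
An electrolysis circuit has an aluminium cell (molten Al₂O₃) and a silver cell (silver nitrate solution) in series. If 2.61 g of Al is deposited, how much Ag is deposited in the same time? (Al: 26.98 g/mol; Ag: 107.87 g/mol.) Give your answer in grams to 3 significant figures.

n(Al) = 2.61 / 26.98 = 0.09674 mol
Al³⁺ + 3e⁻ → Al, so n(e⁻) = 3 × 0.09674 = 0.2902 mol
Since the cells are in series, n(e⁻) in the Ag cell is also 0.2902 mol.
Ag⁺ + e⁻ → Ag, so n(Ag) = 0.2902 mol
m(Ag) = 0.2902 × 107.87 = 31.3 g

31.3 g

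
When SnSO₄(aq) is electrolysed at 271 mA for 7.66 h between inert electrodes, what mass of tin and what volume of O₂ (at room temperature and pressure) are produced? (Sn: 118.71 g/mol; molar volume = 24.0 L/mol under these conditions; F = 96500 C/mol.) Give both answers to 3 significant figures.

4.60 g Sn; 0.465 L O₂

Q = 0.271 × 27576 = 7473 C; n(e⁻) = 7473 / 96500 = 0.07744 mol
Cathode: Sn²⁺ + 2e⁻ → Sn → n(Sn) = 0.07744/2 = 0.03872 mol → 4.60 g
Anode: 2H₂O → O₂ + 4H⁺ + 4e⁻ → n(O₂) = 0.07744/4 = 0.01936 mol → 0.465 L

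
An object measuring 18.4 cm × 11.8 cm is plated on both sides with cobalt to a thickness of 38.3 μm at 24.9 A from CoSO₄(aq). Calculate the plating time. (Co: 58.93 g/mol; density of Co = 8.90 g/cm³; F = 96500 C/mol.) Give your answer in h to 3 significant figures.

0.541 h

Plated area = 2 × 18.4 × 11.8 = 434.2 cm²
Volume = 434.2 × 38.3×10⁻⁴ cm = 1.663 cm³
m(Co) = 1.663 × 8.90 = 14.80 g
n(Co) = 14.80 / 58.93 = 0.2511 mol; n(e⁻) = 2 × 0.2511 = 0.5022 mol
Q = 0.5022 × 96500 = 48460 C
t = 48460 / 24.9 = 1946 s = 0.541 h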